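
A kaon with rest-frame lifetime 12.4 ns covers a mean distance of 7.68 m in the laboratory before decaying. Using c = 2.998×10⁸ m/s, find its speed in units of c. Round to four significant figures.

Lab distance = (lab lifetime)·v = γτ·βc, so βγ = d/(cτ) = 7.680/(2.998×10⁸ × 1.240×10^-8) = 2.0659.
With βγ = 2.0659: γ² = 1 + (βγ)² = 5.26794, and β = (βγ)/γ = 2.0659/2.2952 = 0.9001.

0.9001c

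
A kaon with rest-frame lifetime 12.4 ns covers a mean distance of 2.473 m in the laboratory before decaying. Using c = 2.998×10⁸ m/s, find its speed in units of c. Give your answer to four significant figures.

0.5539c

d = βγcτ ⇒ βγ = d/(cτ) = 2.473 m / (3.71752 m) = 0.66523.
β = (βγ)/√(1+(βγ)²) = 0.66523/√1.442531 = 0.5539.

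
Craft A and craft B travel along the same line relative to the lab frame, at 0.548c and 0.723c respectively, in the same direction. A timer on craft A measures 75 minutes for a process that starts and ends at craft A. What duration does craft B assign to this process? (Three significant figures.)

Speed of craft A in craft B's frame: u = (v_A − v_B)/(1 − v_A v_B/c²) = (0.548 − 0.723)/(1 − 0.548×0.723) = −0.175/0.603796 = −0.28983; |u| = 0.28983c.
γ for this relative speed: γ = 1/√(1 − 0.0840014) = 1.0448.
Craft A's interval is proper; time dilation gives Δt_B = γΔτ = 1.0448 × 75 minutes = 78.4 minutes.

78.4 minutes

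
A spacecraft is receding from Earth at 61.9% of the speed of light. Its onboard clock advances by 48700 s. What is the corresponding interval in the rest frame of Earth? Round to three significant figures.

With β = 0.619, γ = 1/√(1 − 0.619²) = 1/√0.616839 = 1.2733.
The onboard clock measures proper time, so the interval in the rest frame of Earth is dilated: Δt = γ·Δτ = 1.2733 × 48700 s = 62000 s.

62000 s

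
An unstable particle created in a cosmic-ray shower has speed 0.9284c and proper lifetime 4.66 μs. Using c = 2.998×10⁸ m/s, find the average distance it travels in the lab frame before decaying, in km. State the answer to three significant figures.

γ = 1/√(1 − β²) = 1/√(1 − 0.86192656) = 1/√0.13807344 = 1/0.371582 = 2.6912.
Lab-frame lifetime: Δt = γτ = 2.6912 × 4.66 μs = 12.541 μs.
Distance: d = vΔt = 0.9284 × 2.998×10⁸ m/s × 1.2541×10^-5 s = 3490 m = 3.49 km.

3.49 km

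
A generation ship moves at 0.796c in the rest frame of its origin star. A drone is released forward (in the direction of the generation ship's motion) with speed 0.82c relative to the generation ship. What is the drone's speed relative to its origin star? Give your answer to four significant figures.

In units of c, u = (u' + v)/(1 + u'v) with u' = 0.82 and v = 0.796.
Numerator: 0.82 + 0.796 = 1.616. Denominator: 1 + (0.82)(0.796) = 1.65272.
u = 1.616/1.65272 = 0.97778, so the speed is 0.9778c.

0.9778c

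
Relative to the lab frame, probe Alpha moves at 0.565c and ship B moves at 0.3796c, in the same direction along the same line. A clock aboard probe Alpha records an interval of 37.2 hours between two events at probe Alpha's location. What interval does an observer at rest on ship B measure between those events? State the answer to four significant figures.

38.28 hours

The velocity of probe Alpha relative to ship B is (0.565 − 0.3796)c / (1 − 0.565×0.3796) = 0.23602c; relative speed 0.23602c.
γ for this relative speed: γ = 1/√(1 − 0.0557054) = 1.0291.
Probe Alpha's interval is proper; time dilation gives Δt_B = γΔτ = 1.0291 × 37.2 hours = 38.28 hours.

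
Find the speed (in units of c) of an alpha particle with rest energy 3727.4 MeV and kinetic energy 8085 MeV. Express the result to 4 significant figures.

γ = 1 + K/(mc²) = 1 + 8085/3727.4 = 3.1691.
β = √(1 − 1/γ²) = √(1 − 0.0995699) = √0.9004301 = 0.9489.

0.9489c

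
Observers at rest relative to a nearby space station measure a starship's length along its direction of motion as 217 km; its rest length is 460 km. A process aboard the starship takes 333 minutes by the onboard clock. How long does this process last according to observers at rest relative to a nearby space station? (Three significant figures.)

706 minutes

From L = L₀/γ: γ = 460/217 = 2.11982.
Δt = γΔτ = 2.11982 × 333 = 706 minutes.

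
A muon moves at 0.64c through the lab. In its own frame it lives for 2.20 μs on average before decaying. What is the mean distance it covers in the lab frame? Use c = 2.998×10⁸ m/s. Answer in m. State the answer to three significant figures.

γ = 1/√(1 − β²) = 1/√(1 − 0.4096) = 1/√0.5904 = 1/0.768375 = 1.3014.
Lab-frame lifetime: Δt = γτ = 1.3014 × 2.20 μs = 2.8631 μs.
Distance: d = vΔt = 0.64 × 2.998×10⁸ m/s × 2.8631×10^-6 s = 549 m.

549 m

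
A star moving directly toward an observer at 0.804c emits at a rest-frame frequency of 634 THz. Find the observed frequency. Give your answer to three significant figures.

Relativistic Doppler (source moving toward): f_obs = f_src · √((1+β)/(1−β)).
With β = 0.804: factor = √(1.804/0.196) = 3.0338.
f_obs = 634 × 3.0338 = 1920 THz.

1920 THz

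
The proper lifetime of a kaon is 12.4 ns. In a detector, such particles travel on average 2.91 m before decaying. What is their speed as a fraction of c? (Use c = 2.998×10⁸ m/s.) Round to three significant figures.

0.616c

Let x = d/(cτ) = 2.910 m / (2.998×10⁸ m/s × 1.240×10^-8 s) = 0.78278. Since d = βγcτ, x = βγ = β/√(1−β²).
Solving: β² = x²/(1+x²) = 0.612745/1.612745 = 0.379939, so β = 0.616.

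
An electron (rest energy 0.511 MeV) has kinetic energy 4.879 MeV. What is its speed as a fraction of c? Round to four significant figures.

0.9955c

K = (γ−1)mc², so γ = 1 + 4.879/0.511 = 10.548.
Then v/c = √(1 − γ⁻²) = √(1 − 0.00898793) = √0.99101207 = 0.9955.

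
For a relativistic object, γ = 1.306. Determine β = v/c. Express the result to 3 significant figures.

β = √(1 − 1/γ²) = √(1 − 1/1.705636) = √0.413708 = 0.643.

0.643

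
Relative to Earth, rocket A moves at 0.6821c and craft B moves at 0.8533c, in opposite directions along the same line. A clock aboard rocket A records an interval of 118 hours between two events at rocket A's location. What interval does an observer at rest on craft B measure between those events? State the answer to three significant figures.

Transform rocket A's velocity into craft B's frame: (0.6821 + 0.8533)/(1 + 0.6821·0.8533) = 1.5354/1.58203593, so the relative speed is 0.97052c.
At |u| = 0.97052c, γ = (1 − 0.941909)^(−1/2) = 4.149.
The clock on rocket A records proper time, so craft B measures Δt = γΔτ = 4.149 × 118 = 490 hours.

490 hours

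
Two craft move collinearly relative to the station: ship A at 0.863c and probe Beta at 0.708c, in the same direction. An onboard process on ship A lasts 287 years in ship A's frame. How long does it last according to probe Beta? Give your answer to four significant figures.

312.9 years

The velocity of ship A relative to probe Beta is (0.863 − 0.708)c / (1 − 0.863×0.708) = 0.39846c; relative speed 0.39846c.
γ for this relative speed: γ = 1/√(1 − 0.15877) = 1.0903.
Ship A's interval is proper; time dilation gives Δt_B = γΔτ = 1.0903 × 287 years = 312.9 years.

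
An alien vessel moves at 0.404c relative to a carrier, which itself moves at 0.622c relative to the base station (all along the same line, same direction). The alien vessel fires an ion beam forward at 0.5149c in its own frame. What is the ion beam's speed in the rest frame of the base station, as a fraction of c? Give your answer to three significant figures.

0.939c

Apply u = (u'+v)/(1+u'v) twice. Ion beam in the carrier frame: (0.5149+0.404)/(1+0.5149·0.404) = 0.9189/1.2080196 = 0.76067c.
That velocity, transformed to the rest frame of the base station: (0.76067+0.622)/(1+0.76067·0.622) = 1.38267/1.47313674 = 0.93859c.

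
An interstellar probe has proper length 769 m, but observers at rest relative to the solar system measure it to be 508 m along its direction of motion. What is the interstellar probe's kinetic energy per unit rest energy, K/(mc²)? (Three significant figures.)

0.514

Length contraction gives γ = L₀/L = 769/508 = 1.51378.
K/(mc²) = γ − 1 = 1.51378 − 1 = 0.514.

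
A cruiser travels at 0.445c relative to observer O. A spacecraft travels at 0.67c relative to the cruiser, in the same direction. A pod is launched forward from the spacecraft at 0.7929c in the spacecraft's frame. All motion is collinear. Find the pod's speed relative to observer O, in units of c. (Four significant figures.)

First combine the pod and spacecraft (S''→S'): u₁ = (0.7929 + 0.67)/(1 + 0.7929×0.67) = 1.4629/1.531243 = 0.95537.
Then combine with the cruiser (S'→S): u = (0.95537 + 0.445)/(1 + 0.95537×0.445) = 1.40037/1.42513965 = 0.98262.

0.9826c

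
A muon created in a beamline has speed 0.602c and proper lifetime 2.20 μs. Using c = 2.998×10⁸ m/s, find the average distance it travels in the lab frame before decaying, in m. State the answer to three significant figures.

γ = 1/√(1 − β²) = 1/√(1 − 0.362404) = 1/√0.637596 = 1/0.798496 = 1.2524.
Lab-frame lifetime: Δt = γτ = 1.2524 × 2.20 μs = 2.7553 μs.
Distance: d = vΔt = 0.602 × 2.998×10⁸ m/s × 2.7553×10^-6 s = 497 m.

497 m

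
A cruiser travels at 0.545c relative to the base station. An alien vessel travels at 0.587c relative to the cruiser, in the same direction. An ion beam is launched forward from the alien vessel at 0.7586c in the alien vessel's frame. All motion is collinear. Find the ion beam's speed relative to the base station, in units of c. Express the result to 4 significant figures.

0.9792c

Compose velocities in two stages. Stage 1 (into S'): u₁ = (0.7586+0.587)/(1+0.7586×0.587) = 0.93102.
Stage 2 (into S): u = (0.93102+0.545)/(1+0.93102×0.545) = 0.97918, so the speed is 0.9792c.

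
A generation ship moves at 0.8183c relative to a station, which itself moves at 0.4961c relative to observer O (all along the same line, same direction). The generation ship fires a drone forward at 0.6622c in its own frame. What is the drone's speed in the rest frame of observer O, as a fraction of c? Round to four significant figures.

0.9864c

First combine the drone and generation ship (S''→S'): u₁ = (0.6622 + 0.8183)/(1 + 0.6622×0.8183) = 1.4805/1.54187826 = 0.96019.
Then combine with the station (S'→S): u = (0.96019 + 0.4961)/(1 + 0.96019×0.4961) = 1.45629/1.476350259 = 0.98641.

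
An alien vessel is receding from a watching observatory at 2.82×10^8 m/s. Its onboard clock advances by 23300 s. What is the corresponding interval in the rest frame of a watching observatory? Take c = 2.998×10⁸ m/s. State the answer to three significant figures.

68600 s

β = v/c = (2.82×10^8 m/s)/(2.998×10⁸ m/s) = 0.940627.
Lorentz factor: γ = (1 − 0.8847792)^(−1/2) = 2.946.
Time dilation: Δt = γ·Δτ = 2.946 × 23300 = 68600 s.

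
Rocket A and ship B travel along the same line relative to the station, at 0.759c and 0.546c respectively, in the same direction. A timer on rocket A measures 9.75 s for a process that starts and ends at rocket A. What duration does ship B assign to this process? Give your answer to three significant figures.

10.5 s

The velocity of rocket A relative to ship B is (0.759 − 0.546)c / (1 − 0.759×0.546) = 0.36374c; relative speed 0.36374c.
γ for this relative speed: γ = 1/√(1 − 0.132307) = 1.0735.
The clock on rocket A records proper time, so ship B measures Δt = γΔτ = 1.0735 × 9.75 = 10.5 s.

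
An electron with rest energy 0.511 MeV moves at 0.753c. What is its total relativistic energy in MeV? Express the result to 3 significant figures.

With β = 0.753, γ = 1/√(1 − 0.753²) = 1/√0.432991 = 1.5197.
Total energy: E = γmc² = 1.5197 × 0.511 MeV = 0.777 MeV.

0.777 MeV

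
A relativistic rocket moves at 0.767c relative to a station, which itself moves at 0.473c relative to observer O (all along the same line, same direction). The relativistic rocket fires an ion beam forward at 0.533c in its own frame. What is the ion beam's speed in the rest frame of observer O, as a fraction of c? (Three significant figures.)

0.972c

First combine the ion beam and relativistic rocket (S''→S'): u₁ = (0.533 + 0.767)/(1 + 0.533×0.767) = 1.3/1.408811 = 0.92276.
Then combine with the station (S'→S): u = (0.92276 + 0.473)/(1 + 0.92276×0.473) = 1.39576/1.43646548 = 0.97166.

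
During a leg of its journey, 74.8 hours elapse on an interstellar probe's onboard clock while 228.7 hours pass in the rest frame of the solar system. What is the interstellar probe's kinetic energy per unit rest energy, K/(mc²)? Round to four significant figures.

From Δt = γΔτ: γ = 228.7/74.8 = 3.05749.
K/(mc²) = γ − 1 = 3.05749 − 1 = 2.057.

2.057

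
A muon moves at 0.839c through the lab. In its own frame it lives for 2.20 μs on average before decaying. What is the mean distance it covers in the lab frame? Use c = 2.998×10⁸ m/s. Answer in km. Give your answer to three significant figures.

With β = 0.839, γ = 1/√(1 − 0.839²) = 1/√0.296079 = 1.8378.
Lab-frame lifetime: Δt = γτ = 1.8378 × 2.20 μs = 4.0432 μs.
Distance: d = vΔt = 0.839 × 2.998×10⁸ m/s × 4.0432×10^-6 s = 1020 m = 1.02 km.

1.02 km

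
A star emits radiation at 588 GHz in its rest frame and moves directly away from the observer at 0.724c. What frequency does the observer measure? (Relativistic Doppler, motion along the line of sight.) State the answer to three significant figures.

Relativistic Doppler (source moving away): f_obs = f_src · √((1−β)/(1+β)).
With β = 0.724: factor = √(0.276/1.724) = 0.40012.
f_obs = 588 × 0.40012 = 235 GHz.

235 GHz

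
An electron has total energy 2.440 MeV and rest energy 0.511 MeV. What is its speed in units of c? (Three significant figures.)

Total energy E = γmc² gives γ = 2.440/0.511 = 4.775.
Hence β = √(1 − 1/γ²) = √(1 − 0.0438584) = √0.9561416 = 0.978.

0.978c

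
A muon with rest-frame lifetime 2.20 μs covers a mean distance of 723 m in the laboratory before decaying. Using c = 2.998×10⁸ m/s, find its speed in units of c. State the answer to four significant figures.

d = βγcτ ⇒ βγ = d/(cτ) = 723.0 m / (659.56 m) = 1.0962.
β = (βγ)/√(1+(βγ)²) = 1.0962/√2.20165 = 0.7388.

0.7388c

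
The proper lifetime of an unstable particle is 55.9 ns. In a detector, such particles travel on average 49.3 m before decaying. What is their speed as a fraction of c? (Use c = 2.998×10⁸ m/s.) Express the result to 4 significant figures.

0.9468c

Let x = d/(cτ) = 49.30 m / (2.998×10⁸ m/s × 5.590×10^-8 s) = 2.9417. Since d = βγcτ, x = βγ = β/√(1−β²).
Solving: β² = x²/(1+x²) = 8.6536/9.6536 = 0.896412, so β = 0.9468.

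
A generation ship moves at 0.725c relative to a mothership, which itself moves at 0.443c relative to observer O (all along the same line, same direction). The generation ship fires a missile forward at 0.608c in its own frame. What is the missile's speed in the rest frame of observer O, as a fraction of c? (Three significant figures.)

0.970c

First combine the missile and generation ship (S''→S'): u₁ = (0.608 + 0.725)/(1 + 0.608×0.725) = 1.333/1.4408 = 0.92518.
Then combine with the mothership (S'→S): u = (0.92518 + 0.443)/(1 + 0.92518×0.443) = 1.36818/1.40985474 = 0.97044.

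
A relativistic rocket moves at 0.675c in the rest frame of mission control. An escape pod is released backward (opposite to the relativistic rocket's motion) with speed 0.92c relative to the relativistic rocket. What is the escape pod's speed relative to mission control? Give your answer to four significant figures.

In units of c, u = (u' + v)/(1 + u'v) with u' = −0.92 and v = 0.675.
Numerator: −0.92 + 0.675 = −0.245. Denominator: 1 + (−0.92)(0.675) = 0.379.
u = −0.245/0.379 = −0.64644, so the speed is 0.6464c.

0.6464c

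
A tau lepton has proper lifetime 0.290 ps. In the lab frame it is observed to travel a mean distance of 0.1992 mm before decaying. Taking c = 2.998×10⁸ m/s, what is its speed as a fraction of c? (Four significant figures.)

0.9165c

Let x = d/(cτ) = 1.992×10^-4 m / (2.998×10⁸ m/s × 2.900×10^-13 s) = 2.2912. Since d = βγcτ, x = βγ = β/√(1−β²).
Solving: β² = x²/(1+x²) = 5.2496/6.2496 = 0.83999, so β = 0.9165.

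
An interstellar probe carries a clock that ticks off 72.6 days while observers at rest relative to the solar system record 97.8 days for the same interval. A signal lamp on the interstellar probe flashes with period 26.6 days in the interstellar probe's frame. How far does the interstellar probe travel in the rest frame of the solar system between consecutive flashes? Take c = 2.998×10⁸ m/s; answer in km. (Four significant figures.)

γ = Δt/Δτ = 97.8/72.6 = 1.34711.
β = √(1 − 1/γ²) = 0.67003. Lab-frame period = γτ = 1.34711×26.6 days = 35.833 days. Distance = βc × γτ = 0.67003 × 2.998×10⁸ m/s × 3095971.2 s = 6.2190×10^14 m = 6.219×10^11 km.

6.219×10^11 km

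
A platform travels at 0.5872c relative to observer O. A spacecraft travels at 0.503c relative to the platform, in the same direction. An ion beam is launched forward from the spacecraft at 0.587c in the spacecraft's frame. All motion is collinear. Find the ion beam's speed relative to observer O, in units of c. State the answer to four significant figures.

Compose velocities in two stages. Stage 1 (into S'): u₁ = (0.587+0.503)/(1+0.587×0.503) = 0.84153.
Stage 2 (into S): u = (0.84153+0.5872)/(1+0.84153×0.5872) = 0.95622, so the speed is 0.9562c.

0.9562c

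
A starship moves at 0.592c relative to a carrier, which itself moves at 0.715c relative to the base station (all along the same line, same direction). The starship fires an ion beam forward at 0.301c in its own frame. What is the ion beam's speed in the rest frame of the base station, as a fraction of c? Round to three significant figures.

0.955c

First combine the ion beam and starship (S''→S'): u₁ = (0.301 + 0.592)/(1 + 0.301×0.592) = 0.893/1.178192 = 0.75794.
Then combine with the carrier (S'→S): u = (0.75794 + 0.715)/(1 + 0.75794×0.715) = 1.47294/1.5419271 = 0.95526.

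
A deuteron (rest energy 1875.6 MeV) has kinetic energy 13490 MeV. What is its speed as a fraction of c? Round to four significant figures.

K = (γ−1)mc², so γ = 1 + 13490/1875.6 = 8.1924.
Then v/c = √(1 − γ⁻²) = √(1 − 0.0148997) = √0.9851003 = 0.9925.

0.9925c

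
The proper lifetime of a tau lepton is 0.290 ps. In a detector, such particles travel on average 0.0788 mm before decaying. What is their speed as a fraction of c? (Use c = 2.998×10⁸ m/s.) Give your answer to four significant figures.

0.6716c

Let x = d/(cτ) = 7.880×10^-5 m / (2.998×10⁸ m/s × 2.900×10^-13 s) = 0.90635. Since d = βγcτ, x = βγ = β/√(1−β²).
Solving: β² = x²/(1+x²) = 0.82147/1.82147 = 0.450993, so β = 0.6716.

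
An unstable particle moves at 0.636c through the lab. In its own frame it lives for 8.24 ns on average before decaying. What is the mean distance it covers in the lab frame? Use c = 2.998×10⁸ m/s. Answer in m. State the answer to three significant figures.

γ = 1/√(1 − β²) = 1/√(1 − 0.404496) = 1/√0.595504 = 1/0.771689 = 1.2959.
Lab-frame lifetime: Δt = γτ = 1.2959 × 8.24 ns = 10.678 ns.
Distance: d = vΔt = 0.636 × 2.998×10⁸ m/s × 1.0678×10^-8 s = 2.04 m.

2.04 m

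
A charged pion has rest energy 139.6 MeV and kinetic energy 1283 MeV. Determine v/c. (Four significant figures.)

γ = 1 + K/(mc²) = 1 + 1283/139.6 = 10.191.
β = √(1 − 1/γ²) = √(1 − 0.00962867) = √0.99037133 = 0.9952.

0.9952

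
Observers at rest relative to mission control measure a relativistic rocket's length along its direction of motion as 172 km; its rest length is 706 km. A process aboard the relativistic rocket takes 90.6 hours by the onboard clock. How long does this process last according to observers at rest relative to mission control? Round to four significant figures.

From L = L₀/γ: γ = 706/172 = 4.10465.
The same γ dilates the second interval: 4.10465 × 90.6 hours = 371.9 hours.

371.9 hours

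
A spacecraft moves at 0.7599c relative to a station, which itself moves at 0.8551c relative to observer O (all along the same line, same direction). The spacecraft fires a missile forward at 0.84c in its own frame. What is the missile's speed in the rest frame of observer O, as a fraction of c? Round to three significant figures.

Compose velocities in two stages. Stage 1 (into S'): u₁ = (0.84+0.7599)/(1+0.84×0.7599) = 0.97655.
Stage 2 (into S): u = (0.97655+0.8551)/(1+0.97655×0.8551) = 0.99815, so the speed is 0.998c.

0.998c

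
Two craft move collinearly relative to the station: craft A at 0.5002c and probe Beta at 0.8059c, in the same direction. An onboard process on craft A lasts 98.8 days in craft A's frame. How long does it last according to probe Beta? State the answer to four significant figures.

Transform craft A's velocity into probe Beta's frame: (0.5002 − 0.8059)/(1 − 0.5002·0.8059) = −0.3057/0.59688882, so the relative speed is 0.51216c.
γ for this relative speed: γ = 1/√(1 − 0.262308) = 1.1643.
The clock on craft A records proper time, so probe Beta measures Δt = γΔτ = 1.1643 × 98.8 = 115.0 days.

115.0 days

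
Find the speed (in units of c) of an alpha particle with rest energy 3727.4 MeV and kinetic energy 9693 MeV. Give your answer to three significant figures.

0.961c

γ = 1 + K/(mc²) = 1 + 9693/3727.4 = 3.6005.
β = √(1 − 1/γ²) = √(1 − 0.0771391) = √0.9228609 = 0.961.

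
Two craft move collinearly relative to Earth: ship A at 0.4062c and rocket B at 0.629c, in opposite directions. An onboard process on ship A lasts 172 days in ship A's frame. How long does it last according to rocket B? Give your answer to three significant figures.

The velocity of ship A relative to rocket B is (0.4062 + 0.629)c / (1 + 0.4062×0.629) = 0.82453c; relative speed 0.82453c.
γ for this relative speed: γ = 1/√(1 − 0.67985) = 1.7674.
Ship A's interval is proper; time dilation gives Δt_B = γΔτ = 1.7674 × 172 days = 304 days.

304 days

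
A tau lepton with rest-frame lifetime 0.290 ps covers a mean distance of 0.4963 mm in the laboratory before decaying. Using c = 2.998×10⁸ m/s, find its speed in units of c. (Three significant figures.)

0.985c

Let x = d/(cτ) = 4.963×10^-4 m / (2.998×10⁸ m/s × 2.900×10^-13 s) = 5.7084. Since d = βγcτ, x = βγ = β/√(1−β²).
Solving: β² = x²/(1+x²) = 32.5858/33.5858 = 0.970226, so β = 0.985.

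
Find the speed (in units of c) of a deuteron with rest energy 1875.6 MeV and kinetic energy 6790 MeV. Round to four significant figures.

γ = 1 + K/(mc²) = 1 + 6790/1875.6 = 4.6202.
β = √(1 − 1/γ²) = √(1 − 0.0468466) = √0.9531534 = 0.9763.

0.9763c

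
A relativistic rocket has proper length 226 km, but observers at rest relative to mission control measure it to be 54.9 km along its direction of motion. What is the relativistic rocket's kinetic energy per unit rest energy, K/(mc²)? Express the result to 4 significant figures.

γ = L₀/L = 226/54.9 = 4.11658.
K/(mc²) = γ − 1 = 4.11658 − 1 = 3.117.

3.117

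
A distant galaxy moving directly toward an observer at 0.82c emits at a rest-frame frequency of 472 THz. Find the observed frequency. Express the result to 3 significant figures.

Relativistic Doppler (source moving toward): f_obs = f_src · √((1+β)/(1−β)).
With β = 0.82: factor = √(1.82/0.18) = 3.1798.
f_obs = 472 × 3.1798 = 1500 THz.

1500 THz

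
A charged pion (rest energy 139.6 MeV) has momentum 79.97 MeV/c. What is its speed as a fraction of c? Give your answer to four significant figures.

0.4971c

βγ = pc/(mc²) = 79.97/139.6 = 0.57285.
Since γ² = 1 + (βγ)² = 1.328157, γ = √1.328157 = 1.15246, and β = (βγ)/γ = 0.57285/1.15246 = 0.4971.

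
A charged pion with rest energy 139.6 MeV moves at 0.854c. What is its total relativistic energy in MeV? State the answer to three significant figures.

268 MeV

β² = 0.729316, so γ = 1/√0.270684 = 1.9221.
Total energy: E = γmc² = 1.9221 × 139.6 MeV = 268 MeV.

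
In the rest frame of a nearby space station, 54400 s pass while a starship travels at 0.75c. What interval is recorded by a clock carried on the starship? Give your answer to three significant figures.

36000 s

With β = 0.75, γ = 1/√(1 − 0.75²) = 1/√0.4375 = 1.5119.
The starship's clock runs slow as seen from a nearby space station, so Δτ = Δt/γ = 54400/1.5119 = 36000 s.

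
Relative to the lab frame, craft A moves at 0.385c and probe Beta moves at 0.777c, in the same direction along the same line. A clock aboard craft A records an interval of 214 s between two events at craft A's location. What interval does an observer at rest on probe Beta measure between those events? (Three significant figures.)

258 s

Speed of craft A in probe Beta's frame: u = (v_A − v_B)/(1 − v_A v_B/c²) = (0.385 − 0.777)/(1 − 0.385×0.777) = −0.392/0.700855 = −0.55932; |u| = 0.55932c.
At |u| = 0.55932c, γ = (1 − 0.312839)^(−1/2) = 1.2063.
The clock on craft A records proper time, so probe Beta measures Δt = γΔτ = 1.2063 × 214 = 258 s.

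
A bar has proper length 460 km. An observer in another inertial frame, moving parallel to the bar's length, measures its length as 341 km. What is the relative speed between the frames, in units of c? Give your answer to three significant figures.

0.671c

Length contraction gives γ = L₀/L = 460/341 = 1.349.
β = √(1 − 1/γ²) = √0.450489 = 0.671.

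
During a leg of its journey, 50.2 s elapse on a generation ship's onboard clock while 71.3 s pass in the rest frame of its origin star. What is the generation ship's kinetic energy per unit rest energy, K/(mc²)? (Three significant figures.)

0.420

From Δt = γΔτ: γ = 71.3/50.2 = 1.42032.
K/(mc²) = γ − 1 = 1.42032 − 1 = 0.420.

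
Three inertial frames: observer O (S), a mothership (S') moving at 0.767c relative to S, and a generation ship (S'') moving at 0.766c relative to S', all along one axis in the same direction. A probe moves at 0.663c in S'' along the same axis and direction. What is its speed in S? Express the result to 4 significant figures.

Apply u = (u'+v)/(1+u'v) twice. Probe in the mothership frame: (0.663+0.766)/(1+0.663·0.766) = 1.429/1.507858 = 0.9477c.
That velocity, transformed to the rest frame of observer O: (0.9477+0.767)/(1+0.9477·0.767) = 1.7147/1.7268859 = 0.99294c.

0.9929c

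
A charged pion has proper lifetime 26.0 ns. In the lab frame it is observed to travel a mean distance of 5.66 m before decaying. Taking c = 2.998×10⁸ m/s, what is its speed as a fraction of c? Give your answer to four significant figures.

Let x = d/(cτ) = 5.660 m / (2.998×10⁸ m/s × 2.600×10^-8 s) = 0.72613. Since d = βγcτ, x = βγ = β/√(1−β²).
Solving: β² = x²/(1+x²) = 0.527265/1.527265 = 0.345235, so β = 0.5876.

0.5876c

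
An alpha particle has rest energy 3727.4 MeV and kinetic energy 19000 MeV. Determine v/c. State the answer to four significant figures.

0.9865

K = (γ−1)mc², so γ = 1 + 19000/3727.4 = 6.0974.
Then v/c = √(1 − γ⁻²) = √(1 − 0.0268974) = √0.9731026 = 0.9865.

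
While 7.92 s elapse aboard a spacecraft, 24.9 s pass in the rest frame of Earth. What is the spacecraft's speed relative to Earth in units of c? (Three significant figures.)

γ = Δt/Δτ = 24.9/7.92 = 3.1439.
β = √(1 − 1/γ²) = √(1 − 0.101173) = √0.898827 = 0.948.

0.948c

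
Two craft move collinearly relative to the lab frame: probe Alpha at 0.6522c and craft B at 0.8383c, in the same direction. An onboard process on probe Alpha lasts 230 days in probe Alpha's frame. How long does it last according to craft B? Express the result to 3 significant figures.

252 days

Transform probe Alpha's velocity into craft B's frame: (0.6522 − 0.8383)/(1 − 0.6522·0.8383) = −0.1861/0.45326074, so the relative speed is 0.41058c.
γ for this relative speed: γ = 1/√(1 − 0.168576) = 1.0967.
Probe Alpha's interval is proper; time dilation gives Δt_B = γΔτ = 1.0967 × 230 days = 252 days.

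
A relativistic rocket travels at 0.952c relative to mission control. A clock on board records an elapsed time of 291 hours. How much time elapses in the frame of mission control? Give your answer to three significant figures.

951 hours

Lorentz factor: γ = (1 − 0.906304)^(−1/2) = 3.2669.
The onboard clock measures proper time, so the interval in the rest frame of mission control is dilated: Δt = γ·Δτ = 3.2669 × 291 hours = 951 hours.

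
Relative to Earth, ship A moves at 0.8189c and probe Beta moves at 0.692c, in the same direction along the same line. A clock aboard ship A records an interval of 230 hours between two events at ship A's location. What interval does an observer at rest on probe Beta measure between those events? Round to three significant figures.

241 hours

Speed of ship A in probe Beta's frame: u = (v_A − v_B)/(1 − v_A v_B/c²) = (0.8189 − 0.692)/(1 − 0.8189×0.692) = 0.1269/0.4333212 = 0.29285; |u| = 0.29285c.
γ for this relative speed: γ = 1/√(1 − 0.0857611) = 1.0459.
Ship A's interval is proper; time dilation gives Δt_B = γΔτ = 1.0459 × 230 hours = 241 hours.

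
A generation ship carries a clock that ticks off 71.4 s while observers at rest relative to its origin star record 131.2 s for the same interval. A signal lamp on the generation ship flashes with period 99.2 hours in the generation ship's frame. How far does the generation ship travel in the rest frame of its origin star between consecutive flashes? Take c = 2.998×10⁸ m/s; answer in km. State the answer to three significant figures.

The time-dilation ratio gives γ = 131.2/71.4 = 1.83754.
β = √(1 − 1/γ²) = 0.83895. Lab-frame period = γτ = 1.83754×99.2 hours = 182.28 hours. Distance = βc × γτ = 0.83895 × 2.998×10⁸ m/s × 656208 s = 1.6505×10^14 m = 1.65×10^11 km.

1.65×10^11 km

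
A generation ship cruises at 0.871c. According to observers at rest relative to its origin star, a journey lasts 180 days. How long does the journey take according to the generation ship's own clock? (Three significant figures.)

With β = 0.871, γ = 1/√(1 − 0.871²) = 1/√0.241359 = 2.0355.
The moving clock records proper time: Δτ = Δt/γ = 180/2.0355 = 88.4 days.

88.4 days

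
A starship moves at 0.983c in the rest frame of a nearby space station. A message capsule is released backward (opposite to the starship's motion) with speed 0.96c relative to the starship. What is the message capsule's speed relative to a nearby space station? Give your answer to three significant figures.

Relativistic velocity addition: u = (u' + v)/(1 + u'v/c²), with u' = −0.96c and v = 0.983c.
Numerator: −0.96 + 0.983 = 0.023. Denominator: 1 + (−0.96)(0.983) = 0.05632.
u = 0.023/0.05632 = 0.40838, so the speed is 0.408c.

0.408c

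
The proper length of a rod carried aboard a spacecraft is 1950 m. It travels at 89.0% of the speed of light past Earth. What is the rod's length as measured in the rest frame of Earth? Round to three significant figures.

889 m

With β = 0.89, γ = 1/√(1 − 0.89²) = 1/√0.2079 = 2.1932.
Length contraction: L = L₀/γ = 1950/2.1932 = 889 m.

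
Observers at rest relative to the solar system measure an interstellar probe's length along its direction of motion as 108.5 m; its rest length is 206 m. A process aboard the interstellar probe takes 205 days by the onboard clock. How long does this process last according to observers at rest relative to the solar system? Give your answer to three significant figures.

389 days

From L = L₀/γ: γ = 206/108.5 = 1.89862.
The same γ dilates the second interval: 1.89862 × 205 days = 389 days.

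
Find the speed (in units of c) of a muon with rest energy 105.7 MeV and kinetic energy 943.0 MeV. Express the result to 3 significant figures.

0.995c

K = (γ−1)mc², so γ = 1 + 943.0/105.7 = 9.9215.
Then v/c = √(1 − γ⁻²) = √(1 − 0.0101589) = √0.9898411 = 0.995.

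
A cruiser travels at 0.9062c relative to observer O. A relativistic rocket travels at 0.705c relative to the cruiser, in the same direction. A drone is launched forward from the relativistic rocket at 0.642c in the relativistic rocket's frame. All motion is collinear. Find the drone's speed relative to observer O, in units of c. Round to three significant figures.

0.996c

First combine the drone and relativistic rocket (S''→S'): u₁ = (0.642 + 0.705)/(1 + 0.642×0.705) = 1.347/1.45261 = 0.9273.
Then combine with the cruiser (S'→S): u = (0.9273 + 0.9062)/(1 + 0.9273×0.9062) = 1.8335/1.84031926 = 0.99629.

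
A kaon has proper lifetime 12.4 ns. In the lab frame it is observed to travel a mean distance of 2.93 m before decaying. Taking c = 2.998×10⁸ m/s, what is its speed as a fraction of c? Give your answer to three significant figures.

d = βγcτ ⇒ βγ = d/(cτ) = 2.930 m / (3.71752 m) = 0.78816.
β = (βγ)/√(1+(βγ)²) = 0.78816/√1.621196 = 0.619.

0.619c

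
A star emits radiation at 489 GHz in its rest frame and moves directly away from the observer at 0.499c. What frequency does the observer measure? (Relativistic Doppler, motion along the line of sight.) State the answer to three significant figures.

283 GHz

Relativistic Doppler (source moving away): f_obs = f_src · √((1−β)/(1+β)).
With β = 0.499: factor = √(0.501/1.499) = 0.57812.
f_obs = 489 × 0.57812 = 283 GHz.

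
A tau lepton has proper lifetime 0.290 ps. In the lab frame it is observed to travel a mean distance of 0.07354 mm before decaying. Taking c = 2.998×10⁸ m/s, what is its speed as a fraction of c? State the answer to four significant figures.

0.6458c

Lab distance = (lab lifetime)·v = γτ·βc, so βγ = d/(cτ) = 7.354×10^-5/(2.998×10⁸ × 2.900×10^-13) = 0.84585.
With βγ = 0.84585: γ² = 1 + (βγ)² = 1.715462, and β = (βγ)/γ = 0.84585/1.30976 = 0.6458.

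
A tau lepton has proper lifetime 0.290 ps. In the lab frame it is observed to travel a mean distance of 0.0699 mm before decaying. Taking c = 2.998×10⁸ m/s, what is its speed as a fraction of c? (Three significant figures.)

d = βγcτ ⇒ βγ = d/(cτ) = 6.990×10^-5 m / (8.6942×10^-5 m) = 0.80398.
β = (βγ)/√(1+(βγ)²) = 0.80398/√1.646384 = 0.627.

0.627c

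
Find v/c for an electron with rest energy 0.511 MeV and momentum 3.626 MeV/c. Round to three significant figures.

0.990

βγ = pc/(mc²) = 3.626/0.511 = 7.0959.
Since γ² = 1 + (βγ)² = 51.3518, γ = √51.3518 = 7.16602, and β = (βγ)/γ = 7.0959/7.16602 = 0.990.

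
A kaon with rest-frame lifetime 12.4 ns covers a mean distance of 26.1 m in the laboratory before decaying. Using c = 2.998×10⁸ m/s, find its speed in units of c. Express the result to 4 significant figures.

0.9900c

Lab distance = (lab lifetime)·v = γτ·βc, so βγ = d/(cτ) = 26.10/(2.998×10⁸ × 1.240×10^-8) = 7.0208.
With βγ = 7.0208: γ² = 1 + (βγ)² = 50.2916, and β = (βγ)/γ = 7.0208/7.09166 = 0.9900.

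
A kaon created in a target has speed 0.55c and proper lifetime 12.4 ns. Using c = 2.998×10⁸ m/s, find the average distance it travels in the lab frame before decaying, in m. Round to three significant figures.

2.45 m

Lorentz factor: γ = (1 − 0.3025)^(−1/2) = 1.1974.
Lab-frame lifetime: Δt = γτ = 1.1974 × 12.4 ns = 14.848 ns.
Distance: d = vΔt = 0.55 × 2.998×10⁸ m/s × 1.4848×10^-8 s = 2.45 m.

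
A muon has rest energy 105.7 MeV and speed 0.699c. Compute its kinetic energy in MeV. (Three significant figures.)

γ = 1/√(1 − β²) = 1/√(1 − 0.488601) = 1/√0.511399 = 1/0.715122 = 1.39836.
Kinetic energy: K = (γ − 1)mc² = (1.39836 − 1) × 105.7 MeV = 0.39836 × 105.7 = 42.1 MeV.

42.1 MeV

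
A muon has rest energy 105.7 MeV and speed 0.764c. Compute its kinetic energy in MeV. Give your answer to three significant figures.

58.1 MeV

With β = 0.764, γ = 1/√(1 − 0.764²) = 1/√0.416304 = 1.54987.
Kinetic energy: K = (γ − 1)mc² = (1.54987 − 1) × 105.7 MeV = 0.54987 × 105.7 = 58.1 MeV.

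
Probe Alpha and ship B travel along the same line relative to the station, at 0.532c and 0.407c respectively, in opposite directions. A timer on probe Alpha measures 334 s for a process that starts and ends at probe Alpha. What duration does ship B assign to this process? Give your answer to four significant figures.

Speed of probe Alpha in ship B's frame: u = (v_A + v_B)/(1 + v_A v_B/c²) = (0.532 + 0.407)/(1 + 0.532×0.407) = 0.939/1.216524 = 0.77187; |u| = 0.77187c.
At |u| = 0.77187c, γ = (1 − 0.595783)^(−1/2) = 1.5729.
Probe Alpha's interval is proper; time dilation gives Δt_B = γΔτ = 1.5729 × 334 s = 525.3 s.

525.3 s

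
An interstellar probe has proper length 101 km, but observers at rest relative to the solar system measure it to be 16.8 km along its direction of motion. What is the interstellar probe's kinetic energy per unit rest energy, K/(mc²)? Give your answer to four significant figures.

Length contraction gives γ = L₀/L = 101/16.8 = 6.0119.
Since K = (γ−1)mc², K/(mc²) = 6.0119 − 1 = 5.012.

5.012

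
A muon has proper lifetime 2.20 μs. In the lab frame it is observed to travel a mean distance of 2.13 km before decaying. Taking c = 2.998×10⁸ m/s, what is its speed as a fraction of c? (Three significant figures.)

Let x = d/(cτ) = 2130 m / (2.998×10⁸ m/s × 2.200×10^-6 s) = 3.2294. Since d = βγcτ, x = βγ = β/√(1−β²).
Solving: β² = x²/(1+x²) = 10.429/11.429 = 0.912503, so β = 0.955.

0.955c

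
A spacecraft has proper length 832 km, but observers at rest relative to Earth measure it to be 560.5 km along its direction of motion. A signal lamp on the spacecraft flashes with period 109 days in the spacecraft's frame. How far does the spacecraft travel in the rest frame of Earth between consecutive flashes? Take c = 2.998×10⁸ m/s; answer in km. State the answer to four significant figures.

From L = L₀/γ: γ = 832/560.5 = 1.48439.
β = √(1 − 1/γ²) = 0.73903. Lab-frame period = γτ = 1.48439×109 days = 161.8 days. Distance = βc × γτ = 0.73903 × 2.998×10⁸ m/s × 13979520 s = 3.0973×10^15 m = 3.097×10^12 km.

3.097×10^12 km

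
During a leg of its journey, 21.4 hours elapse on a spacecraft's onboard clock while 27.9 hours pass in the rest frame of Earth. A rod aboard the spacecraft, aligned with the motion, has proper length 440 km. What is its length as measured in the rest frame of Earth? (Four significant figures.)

γ = Δt/Δτ = 27.9/21.4 = 1.30374.
L = L₀/γ = 440/1.30374 = 337.5 km.

337.5 km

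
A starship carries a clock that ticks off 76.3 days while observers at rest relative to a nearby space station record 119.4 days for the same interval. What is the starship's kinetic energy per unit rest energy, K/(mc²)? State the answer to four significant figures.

0.5649

γ = Δt/Δτ = 119.4/76.3 = 1.56488.
Since K = (γ−1)mc², K/(mc²) = 1.56488 − 1 = 0.5649.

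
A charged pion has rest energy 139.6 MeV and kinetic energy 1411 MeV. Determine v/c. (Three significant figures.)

K = (γ−1)mc², so γ = 1 + 1411/139.6 = 11.107.
Then v/c = √(1 − γ⁻²) = √(1 − 0.008106) = √0.991894 = 0.996.

0.996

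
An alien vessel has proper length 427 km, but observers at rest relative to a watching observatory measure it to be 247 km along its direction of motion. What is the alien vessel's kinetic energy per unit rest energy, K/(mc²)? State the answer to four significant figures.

0.7287

Length contraction gives γ = L₀/L = 427/247 = 1.72874.
Since K = (γ−1)mc², K/(mc²) = 1.72874 − 1 = 0.7287.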